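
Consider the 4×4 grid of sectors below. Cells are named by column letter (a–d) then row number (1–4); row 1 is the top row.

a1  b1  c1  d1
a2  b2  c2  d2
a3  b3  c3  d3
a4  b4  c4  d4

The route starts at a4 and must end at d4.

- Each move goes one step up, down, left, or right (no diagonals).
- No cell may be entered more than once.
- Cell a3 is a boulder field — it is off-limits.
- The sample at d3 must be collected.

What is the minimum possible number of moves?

Any route passes through d3 somewhere between a4 and d4. Summing Manhattan distances along the two legs (a4 → d3 → d4) gives a lower bound of 4 + 1 = 5 moves.
A route of 5 moves achieves this: a4 → b4 → b3 → c3 → d3 → d4.
Since 5 matches the lower bound, it is optimal.

5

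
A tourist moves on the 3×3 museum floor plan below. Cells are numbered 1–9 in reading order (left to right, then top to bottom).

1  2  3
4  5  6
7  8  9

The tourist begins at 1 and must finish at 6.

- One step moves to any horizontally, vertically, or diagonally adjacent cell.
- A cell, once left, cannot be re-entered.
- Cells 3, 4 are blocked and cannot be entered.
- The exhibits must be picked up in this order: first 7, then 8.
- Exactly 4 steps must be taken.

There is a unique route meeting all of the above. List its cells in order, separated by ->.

The waypoints must appear in the order 7, 8, with no cell reused.
Route from 1: down-right 1 to 5, down-left 1 to 7, right 1 to 8, up-right 1 to 6 — 4 moves in all.
Check: order respected (7 at step 2, 8 at step 3); 4 moves as required.

1 -> 5 -> 7 -> 8 -> 6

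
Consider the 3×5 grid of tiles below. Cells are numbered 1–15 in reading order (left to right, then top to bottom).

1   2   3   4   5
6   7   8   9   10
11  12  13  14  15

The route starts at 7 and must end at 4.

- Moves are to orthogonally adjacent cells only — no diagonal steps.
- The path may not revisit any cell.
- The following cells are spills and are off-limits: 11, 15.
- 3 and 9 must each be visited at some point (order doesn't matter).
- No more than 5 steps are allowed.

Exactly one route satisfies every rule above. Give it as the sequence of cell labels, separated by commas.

The 5-move cap with required stops at 3, 9 leaves no slack for detours.
Route from 7: up to 2, right to 3, down to 8, right to 9, up to 4 — 5 moves in all.
Check: all required cells visited; 5 ≤ 5 moves.

7, 2, 3, 8, 9, 4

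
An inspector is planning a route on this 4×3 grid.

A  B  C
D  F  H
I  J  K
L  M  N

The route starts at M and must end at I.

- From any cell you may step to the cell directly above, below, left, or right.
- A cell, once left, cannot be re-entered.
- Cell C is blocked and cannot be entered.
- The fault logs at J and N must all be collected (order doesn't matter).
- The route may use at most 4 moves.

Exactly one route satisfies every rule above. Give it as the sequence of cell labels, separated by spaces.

M N K J I

The 4-move cap with required stops at J, N leaves no slack for detours.
Route from M: right 1 to N, up 1 to K, left 2 to I — 4 moves in all.
Check: all required cells visited; 4 ≤ 4 moves.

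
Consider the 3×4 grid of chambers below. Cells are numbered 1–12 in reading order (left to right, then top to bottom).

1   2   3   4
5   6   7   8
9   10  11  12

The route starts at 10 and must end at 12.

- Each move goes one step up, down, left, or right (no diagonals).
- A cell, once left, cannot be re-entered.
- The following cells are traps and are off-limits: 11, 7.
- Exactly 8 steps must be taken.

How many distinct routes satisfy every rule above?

Need simple routes of exactly 8 moves from 10 to 12 (Manhattan distance 2, so 3 moves are spent on a detour and 3 undoing it).
Enumerating: 10 6 5 1 2 3 4 8 12 | 10 9 5 1 2 3 4 8 12 | 10 9 5 6 2 3 4 8 12.
That gives 3 routes.

3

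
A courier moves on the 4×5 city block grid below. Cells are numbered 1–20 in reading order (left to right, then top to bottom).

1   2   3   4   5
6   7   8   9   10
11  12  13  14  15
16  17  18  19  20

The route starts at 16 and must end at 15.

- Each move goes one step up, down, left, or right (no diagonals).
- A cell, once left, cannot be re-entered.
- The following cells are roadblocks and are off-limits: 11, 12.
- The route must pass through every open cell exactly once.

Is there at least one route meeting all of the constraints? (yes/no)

yes

One route that works: 16 → 17 → 18 → 13 → 8 → 7 → 6 → 1 → 2 → 3 → 4 → 5 → 10 → 9 → 14 → 19 → 20 → 15.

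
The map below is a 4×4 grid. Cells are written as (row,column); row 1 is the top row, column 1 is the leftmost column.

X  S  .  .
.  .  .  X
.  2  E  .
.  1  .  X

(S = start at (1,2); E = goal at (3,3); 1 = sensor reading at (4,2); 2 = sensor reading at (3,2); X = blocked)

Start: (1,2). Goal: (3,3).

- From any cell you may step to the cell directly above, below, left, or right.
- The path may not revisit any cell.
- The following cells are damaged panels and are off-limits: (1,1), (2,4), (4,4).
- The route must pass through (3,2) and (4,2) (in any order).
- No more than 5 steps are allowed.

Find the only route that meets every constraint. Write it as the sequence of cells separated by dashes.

(1,2) - (2,2) - (3,2) - (4,2) - (4,3) - (3,3)

Any route must reach (3,2) and (4,2) and still end at (3,3) within 5 moves, so the order of the required stops is forced.
Route from (1,2): 3× down (reaching (4,2)), right to (4,3), up to (3,3) — 5 moves in all.
Check: all required cells visited; 5 ≤ 5 moves.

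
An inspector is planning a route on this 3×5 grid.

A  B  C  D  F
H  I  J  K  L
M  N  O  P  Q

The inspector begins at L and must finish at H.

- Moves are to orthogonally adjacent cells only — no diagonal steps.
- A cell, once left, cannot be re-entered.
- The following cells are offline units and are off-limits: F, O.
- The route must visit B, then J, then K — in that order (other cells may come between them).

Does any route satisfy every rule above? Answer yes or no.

Ignoring the required order, 10 revisit-free routes from L to H pass through all of B, J, and K; the waypoint orders that occur are K → J → B (10) — never B → J → K.

no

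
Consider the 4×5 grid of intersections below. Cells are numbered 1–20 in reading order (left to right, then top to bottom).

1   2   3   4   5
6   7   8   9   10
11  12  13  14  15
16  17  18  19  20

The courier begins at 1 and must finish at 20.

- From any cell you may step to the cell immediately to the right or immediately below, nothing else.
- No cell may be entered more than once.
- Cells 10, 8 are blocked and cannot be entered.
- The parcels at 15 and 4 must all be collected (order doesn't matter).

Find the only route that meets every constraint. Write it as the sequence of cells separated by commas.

1, 2, 3, 4, 9, 14, 15, 20

Moves only go right or down, so the column and row indices never decrease.
Route from 1: right 3 to 4, down 2 to 14, right 1 to 15, down 1 to 20 — 7 moves in all.
Check: all required cells visited.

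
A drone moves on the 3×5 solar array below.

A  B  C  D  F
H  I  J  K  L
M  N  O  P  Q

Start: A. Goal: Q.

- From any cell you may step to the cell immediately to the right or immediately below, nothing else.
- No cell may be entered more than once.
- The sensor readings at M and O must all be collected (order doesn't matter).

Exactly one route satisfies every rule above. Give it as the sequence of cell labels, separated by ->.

A -> H -> M -> N -> O -> P -> Q

Moves only go right or down, so the column and row indices never decrease.
Route from A: down 2 to M, right 4 to Q — 6 moves in all.
Check: all required cells visited.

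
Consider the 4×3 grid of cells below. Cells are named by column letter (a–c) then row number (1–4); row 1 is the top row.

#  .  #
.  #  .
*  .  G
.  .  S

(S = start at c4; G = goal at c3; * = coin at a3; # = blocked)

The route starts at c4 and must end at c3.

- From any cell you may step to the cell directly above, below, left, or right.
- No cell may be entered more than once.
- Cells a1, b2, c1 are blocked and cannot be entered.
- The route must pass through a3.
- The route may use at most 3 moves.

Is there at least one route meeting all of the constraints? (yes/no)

no

Even ignoring the no-revisit rule, getting from c4 to c3 via a3 needs at least 3 + 2 = 5 moves (Manhattan distance per leg), which exceeds the 3-move limit.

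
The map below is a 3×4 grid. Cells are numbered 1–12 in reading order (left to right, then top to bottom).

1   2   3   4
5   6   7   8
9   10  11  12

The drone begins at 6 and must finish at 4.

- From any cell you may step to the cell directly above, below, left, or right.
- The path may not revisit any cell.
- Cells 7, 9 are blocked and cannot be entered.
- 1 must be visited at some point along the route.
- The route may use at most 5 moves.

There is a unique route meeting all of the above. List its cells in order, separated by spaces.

Any route must reach 1 and still end at 4 within 5 moves, so the order of the required stops is forced.
Route from 6: left to 5, up to 1, 3× right (reaching 4) — 5 moves in all.
Check: all required cells visited; 5 ≤ 5 moves.

6 5 1 2 3 4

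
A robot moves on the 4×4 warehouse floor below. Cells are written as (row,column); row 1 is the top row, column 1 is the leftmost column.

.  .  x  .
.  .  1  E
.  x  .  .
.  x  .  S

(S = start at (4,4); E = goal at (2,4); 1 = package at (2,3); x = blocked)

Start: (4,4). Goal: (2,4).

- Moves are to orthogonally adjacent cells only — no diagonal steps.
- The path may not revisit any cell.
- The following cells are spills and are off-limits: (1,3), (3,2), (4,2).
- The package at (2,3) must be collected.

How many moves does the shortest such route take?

Any route passes through (2,3) somewhere between (4,4) and (2,4). Summing Manhattan distances along the two legs ((4,4) → (2,3) → (2,4)) gives a lower bound of 3 + 1 = 4 moves.
A route of 4 moves achieves this: (4,4) → (3,4) → (3,3) → (2,3) → (2,4).
Since 4 matches the lower bound, it is optimal.

4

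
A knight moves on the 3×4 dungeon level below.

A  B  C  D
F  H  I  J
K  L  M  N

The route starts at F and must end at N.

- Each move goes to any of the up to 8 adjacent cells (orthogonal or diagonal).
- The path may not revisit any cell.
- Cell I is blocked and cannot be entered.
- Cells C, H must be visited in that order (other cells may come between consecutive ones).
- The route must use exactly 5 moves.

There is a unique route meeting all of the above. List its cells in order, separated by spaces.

The waypoints must appear in the order C, H, with no cell reused.
Route from F: up-right to B, right to C, down-left to H, down-right to M, right to N — 5 moves in all.
Check: order respected (C at step 2, H at step 3); 5 moves as required.

F B C H M N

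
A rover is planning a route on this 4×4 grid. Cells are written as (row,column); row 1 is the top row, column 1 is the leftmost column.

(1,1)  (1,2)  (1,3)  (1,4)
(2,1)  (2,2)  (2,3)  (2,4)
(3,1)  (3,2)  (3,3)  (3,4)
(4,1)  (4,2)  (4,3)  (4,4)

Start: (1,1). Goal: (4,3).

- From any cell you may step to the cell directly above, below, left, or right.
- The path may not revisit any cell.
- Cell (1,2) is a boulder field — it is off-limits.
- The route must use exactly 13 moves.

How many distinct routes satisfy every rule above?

4

Need simple routes of exactly 13 moves from (1,1) to (4,3) (Manhattan distance 5, so 4 moves are spent on a detour and 4 undoing it).
Enumerating: (1,1) (2,1) (3,1) (4,1) (4,2) (3,2) (2,2) (2,3) (1,3) (1,4) (2,4) (3,4) (4,4) (4,3) | (1,1) (2,1) (3,1) (4,1) (4,2) (3,2) (2,2) (2,3) (1,3) (1,4) (2,4) (3,4) (3,3) (4,3) | (1,1) (2,1) (3,1) (4,1) (4,2) (3,2) (3,3) (2,3) (1,3) (1,4) (2,4) (3,4) (4,4) (4,3) | (1,1) (2,1) (2,2) (2,3) (1,3) (1,4) (2,4) (3,4) (3,3) (3,2) (3,1) (4,1) (4,2) (4,3).
That gives 4 routes.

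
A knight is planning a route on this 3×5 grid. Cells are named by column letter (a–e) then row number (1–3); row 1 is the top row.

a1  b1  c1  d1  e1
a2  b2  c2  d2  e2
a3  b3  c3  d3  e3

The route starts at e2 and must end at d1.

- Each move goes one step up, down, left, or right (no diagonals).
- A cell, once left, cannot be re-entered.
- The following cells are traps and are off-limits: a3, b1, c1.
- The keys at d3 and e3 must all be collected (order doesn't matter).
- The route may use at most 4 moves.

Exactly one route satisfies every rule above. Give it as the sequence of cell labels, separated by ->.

e2 -> e3 -> d3 -> d2 -> d1

The 4-move cap with required stops at d3, e3 leaves no slack for detours.
Route from e2: down 1 to e3, left 1 to d3, up 2 to d1 — 4 moves in all.
Check: all required cells visited; 4 ≤ 4 moves.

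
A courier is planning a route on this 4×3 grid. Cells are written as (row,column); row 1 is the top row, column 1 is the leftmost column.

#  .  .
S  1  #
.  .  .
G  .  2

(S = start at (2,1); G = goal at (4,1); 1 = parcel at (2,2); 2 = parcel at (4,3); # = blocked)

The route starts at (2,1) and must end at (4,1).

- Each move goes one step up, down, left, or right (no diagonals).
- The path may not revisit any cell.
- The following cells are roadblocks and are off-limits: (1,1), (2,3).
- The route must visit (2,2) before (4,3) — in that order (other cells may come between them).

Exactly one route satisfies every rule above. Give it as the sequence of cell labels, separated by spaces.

The waypoints must appear in the order (2,2), (4,3), with no cell reused.
Route from (2,1): right 1 to (2,2), down 1 to (3,2), right 1 to (3,3), down 1 to (4,3), left 2 to (4,1) — 6 moves in all.
Check: order respected (1 at step 1, 2 at step 4).

(2,1) (2,2) (3,2) (3,3) (4,3) (4,2) (4,1)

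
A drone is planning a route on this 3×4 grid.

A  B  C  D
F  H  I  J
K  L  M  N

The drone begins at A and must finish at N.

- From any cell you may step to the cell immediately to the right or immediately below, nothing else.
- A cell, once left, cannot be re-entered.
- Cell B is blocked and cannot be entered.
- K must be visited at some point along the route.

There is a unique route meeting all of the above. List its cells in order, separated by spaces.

Moves only go right or down, so the column and row indices never decrease.
Route from A: 2× down (reaching K), 3× right (reaching N) — 5 moves in all.
Check: all required cells visited.

A F K L M N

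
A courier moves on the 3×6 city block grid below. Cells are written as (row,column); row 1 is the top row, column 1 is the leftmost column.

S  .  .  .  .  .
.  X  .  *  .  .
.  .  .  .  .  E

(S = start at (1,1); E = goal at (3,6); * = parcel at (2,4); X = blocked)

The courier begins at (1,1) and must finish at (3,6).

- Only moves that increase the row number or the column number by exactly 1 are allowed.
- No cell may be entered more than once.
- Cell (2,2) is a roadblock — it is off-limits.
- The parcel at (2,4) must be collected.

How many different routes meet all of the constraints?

6

A right/down-only route from (1,1) to (3,6) makes exactly 2 down-moves and 5 right-moves in some order.
With no other constraints that would be C(7,2) = 21 routes.
Split at (2,4) and multiply the segment counts (each segment already excludes blocked cells): (1,1)→(2,4): 2; (2,4)→(3,6): 3; product = 6.
That gives 6 routes.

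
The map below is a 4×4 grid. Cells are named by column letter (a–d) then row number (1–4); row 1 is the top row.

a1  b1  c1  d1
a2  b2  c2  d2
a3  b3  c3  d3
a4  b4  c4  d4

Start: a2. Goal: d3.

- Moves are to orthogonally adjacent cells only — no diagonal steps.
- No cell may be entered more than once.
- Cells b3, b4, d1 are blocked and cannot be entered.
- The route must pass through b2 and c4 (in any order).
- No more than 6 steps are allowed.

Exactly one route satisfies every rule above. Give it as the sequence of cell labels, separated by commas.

a2, b2, c2, c3, c4, d4, d3

The budget equals the shortest possible length, so every move has to be on a shortest route through the required cells.
Route from a2: right 2 to c2, down 2 to c4, right 1 to d4, up 1 to d3 — 6 moves in all.
Check: all required cells visited; 6 ≤ 6 moves.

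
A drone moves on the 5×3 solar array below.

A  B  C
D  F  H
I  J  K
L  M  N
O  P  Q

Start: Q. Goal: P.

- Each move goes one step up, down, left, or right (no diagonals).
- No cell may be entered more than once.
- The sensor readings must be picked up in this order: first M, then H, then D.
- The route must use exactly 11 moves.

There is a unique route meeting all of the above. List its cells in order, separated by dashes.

The waypoints must appear in the order M, H, D, with no cell reused.
Route from Q: up to N, left to M, up to J, right to K, up to H, 2× left (reaching D), 3× down (reaching O), right to P — 11 moves in all.
Check: order respected (M at step 2, H at step 5, D at step 7); 11 moves as required.

Q - N - M - J - K - H - F - D - I - L - O - P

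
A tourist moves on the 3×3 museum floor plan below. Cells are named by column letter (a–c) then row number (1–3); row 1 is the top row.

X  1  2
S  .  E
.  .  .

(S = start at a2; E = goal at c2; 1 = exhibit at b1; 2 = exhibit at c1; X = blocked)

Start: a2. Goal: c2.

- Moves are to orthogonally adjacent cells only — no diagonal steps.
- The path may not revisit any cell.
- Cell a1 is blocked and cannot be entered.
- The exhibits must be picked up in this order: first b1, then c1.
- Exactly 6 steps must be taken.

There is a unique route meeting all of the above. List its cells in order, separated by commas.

a2, a3, b3, b2, b1, c1, c2

The waypoints must appear in the order b1, c1, with no cell reused.
Route from a2: down 1 to a3, right 1 to b3, up 2 to b1, right 1 to c1, down 1 to c2 — 6 moves in all.
Check: order respected (1 at step 4, 2 at step 5); 6 moves as required.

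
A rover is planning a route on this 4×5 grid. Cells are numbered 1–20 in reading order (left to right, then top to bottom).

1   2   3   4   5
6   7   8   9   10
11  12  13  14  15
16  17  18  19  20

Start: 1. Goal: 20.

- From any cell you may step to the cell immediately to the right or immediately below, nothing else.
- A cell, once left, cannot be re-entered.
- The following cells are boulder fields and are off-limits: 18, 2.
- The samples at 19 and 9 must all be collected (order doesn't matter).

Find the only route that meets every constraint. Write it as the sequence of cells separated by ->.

Moves only go right or down, so the column and row indices never decrease.
Route from 1: down 1 to 6, right 3 to 9, down 2 to 19, right 1 to 20 — 7 moves in all.
Check: all required cells visited.

1 -> 6 -> 7 -> 8 -> 9 -> 14 -> 19 -> 20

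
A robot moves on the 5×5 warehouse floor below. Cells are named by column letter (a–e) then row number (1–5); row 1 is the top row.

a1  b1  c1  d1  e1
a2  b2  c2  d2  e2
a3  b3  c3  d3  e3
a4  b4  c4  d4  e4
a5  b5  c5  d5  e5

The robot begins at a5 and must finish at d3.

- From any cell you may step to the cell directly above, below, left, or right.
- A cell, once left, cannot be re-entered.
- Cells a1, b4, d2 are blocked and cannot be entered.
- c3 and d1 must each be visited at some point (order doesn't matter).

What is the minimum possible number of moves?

11

Any route passes through c3 and d1 in some order between a5 and d3. Summing Manhattan distances along each leg and taking the cheapest ordering (a5 → c3 → d1 → d3) gives a lower bound of 4 + 3 + 2 = 9 moves.
That bound ignores the blocked cells. Measuring each leg by the fewest moves that actually steer around them (a5→c3: 4; c3→d1: 3; d1→d3: 4) raises the lower bound to 11.
A route of 11 moves exists: a5 → a4 → a3 → b3 → c3 → c2 → c1 → d1 → e1 → e2 → e3 → d3.
Since 11 matches that lower bound, it is optimal.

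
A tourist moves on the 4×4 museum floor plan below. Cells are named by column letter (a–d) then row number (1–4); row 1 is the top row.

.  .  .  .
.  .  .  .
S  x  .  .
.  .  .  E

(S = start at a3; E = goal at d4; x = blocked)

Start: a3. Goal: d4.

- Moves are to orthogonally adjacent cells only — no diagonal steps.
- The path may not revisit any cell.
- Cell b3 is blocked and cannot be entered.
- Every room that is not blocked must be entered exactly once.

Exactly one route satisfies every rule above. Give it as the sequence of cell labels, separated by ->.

Need to visit all 15 open cells exactly once, starting at a3 and ending at d4.
Route from a3: down 1 to a4, right 2 to c4, up 2 to c2, left 2 to a2, up 1 to a1, right 3 to d1, down 3 to d4 — 14 moves in all.
Check: all 15 open cells covered.

a3 -> a4 -> b4 -> c4 -> c3 -> c2 -> b2 -> a2 -> a1 -> b1 -> c1 -> d1 -> d2 -> d3 -> d4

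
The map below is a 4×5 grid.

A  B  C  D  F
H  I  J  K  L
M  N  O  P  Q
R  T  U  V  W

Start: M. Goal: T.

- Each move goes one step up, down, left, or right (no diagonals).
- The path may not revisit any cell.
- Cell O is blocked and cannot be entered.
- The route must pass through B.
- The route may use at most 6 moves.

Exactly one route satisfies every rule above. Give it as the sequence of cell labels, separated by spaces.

M H A B I N T

Any route must reach B and still end at T within 6 moves, so the order of the required stops is forced.
Route from M: 2× up (reaching A), right to B, 3× down (reaching T) — 6 moves in all.
Check: all required cells visited; 6 ≤ 6 moves.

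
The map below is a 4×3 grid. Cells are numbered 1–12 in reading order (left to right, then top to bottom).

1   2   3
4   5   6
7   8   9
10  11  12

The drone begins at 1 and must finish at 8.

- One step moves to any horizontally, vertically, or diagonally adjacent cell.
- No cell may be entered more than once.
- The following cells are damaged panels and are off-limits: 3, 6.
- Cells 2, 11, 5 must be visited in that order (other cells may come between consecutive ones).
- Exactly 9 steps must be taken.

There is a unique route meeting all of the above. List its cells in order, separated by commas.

1, 2, 4, 7, 10, 11, 12, 9, 5, 8

The waypoints must appear in the order 2, 11, 5, with no cell reused.
Route from 1: right to 2, down-left to 4, 2× down (reaching 10), 2× right (reaching 12), up to 9, up-left to 5, down to 8 — 9 moves in all.
Check: order respected (2 at step 1, 11 at step 5, 5 at step 8); 9 moves as required.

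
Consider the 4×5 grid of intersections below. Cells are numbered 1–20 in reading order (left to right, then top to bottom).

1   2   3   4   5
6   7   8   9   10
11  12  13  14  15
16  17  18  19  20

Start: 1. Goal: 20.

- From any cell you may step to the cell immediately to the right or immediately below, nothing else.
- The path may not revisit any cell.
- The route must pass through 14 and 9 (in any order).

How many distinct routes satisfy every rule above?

8

A right/down-only route from 1 to 20 makes exactly 3 down-moves and 4 right-moves in some order.
With no other constraints that would be C(7,3) = 35 routes.
A monotone route can only reach the required cells in the order 9, 14, so split there and multiply the segment counts: 1→9: 4; 9→14: 1; 14→20: 2; product = 8.
That gives 8 routes.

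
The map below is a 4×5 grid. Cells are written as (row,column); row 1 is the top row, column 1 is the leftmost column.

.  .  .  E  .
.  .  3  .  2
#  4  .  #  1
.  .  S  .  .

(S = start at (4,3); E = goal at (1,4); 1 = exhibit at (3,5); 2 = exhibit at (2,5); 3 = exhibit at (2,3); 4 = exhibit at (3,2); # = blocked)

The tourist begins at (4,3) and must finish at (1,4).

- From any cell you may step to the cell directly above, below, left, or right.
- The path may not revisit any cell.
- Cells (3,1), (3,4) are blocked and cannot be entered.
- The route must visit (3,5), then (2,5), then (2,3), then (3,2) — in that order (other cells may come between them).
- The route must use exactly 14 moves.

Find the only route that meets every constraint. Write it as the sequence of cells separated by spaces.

The waypoints must appear in the order (3,5), (2,5), (2,3), (3,2), with no cell reused.
Route from (4,3): right 2 to (4,5), up 2 to (2,5), left 2 to (2,3), down 1 to (3,3), left 1 to (3,2), up 1 to (2,2), left 1 to (2,1), up 1 to (1,1), right 3 to (1,4) — 14 moves in all.
Check: order respected (1 at step 3, 2 at step 4, 3 at step 6, 4 at step 8); 14 moves as required.

(4,3) (4,4) (4,5) (3,5) (2,5) (2,4) (2,3) (3,3) (3,2) (2,2) (2,1) (1,1) (1,2) (1,3) (1,4)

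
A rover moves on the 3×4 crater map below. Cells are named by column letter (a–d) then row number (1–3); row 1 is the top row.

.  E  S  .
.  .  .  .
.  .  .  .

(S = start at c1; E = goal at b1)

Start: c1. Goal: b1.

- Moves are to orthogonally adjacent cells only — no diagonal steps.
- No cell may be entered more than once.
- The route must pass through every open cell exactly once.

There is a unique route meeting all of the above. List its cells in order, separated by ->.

Need to visit all 12 open cells exactly once, starting at c1 and ending at b1.
Route from c1: right 1 to d1, down 2 to d3, left 1 to c3, up 1 to c2, left 1 to b2, down 1 to b3, left 1 to a3, up 2 to a1, right 1 to b1 — 11 moves in all.
Check: all 12 open cells covered.

c1 -> d1 -> d2 -> d3 -> c3 -> c2 -> b2 -> b3 -> a3 -> a2 -> a1 -> b1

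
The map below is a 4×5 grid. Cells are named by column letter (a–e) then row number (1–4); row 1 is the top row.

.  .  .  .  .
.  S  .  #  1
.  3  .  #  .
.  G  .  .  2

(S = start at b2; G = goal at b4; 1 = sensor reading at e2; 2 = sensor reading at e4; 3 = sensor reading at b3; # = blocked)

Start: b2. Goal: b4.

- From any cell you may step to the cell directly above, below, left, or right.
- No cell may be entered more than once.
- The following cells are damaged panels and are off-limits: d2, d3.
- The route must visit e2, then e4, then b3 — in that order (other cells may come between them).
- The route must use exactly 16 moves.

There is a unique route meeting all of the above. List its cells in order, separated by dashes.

The waypoints must appear in the order e2, e4, b3, with no cell reused.
Route from b2: left 1 to a2, up 1 to a1, right 4 to e1, down 3 to e4, left 2 to c4, up 1 to c3, left 2 to a3, down 1 to a4, right 1 to b4 — 16 moves in all.
Check: order respected (1 at step 7, 2 at step 9, 3 at step 13); 16 moves as required.

b2 - a2 - a1 - b1 - c1 - d1 - e1 - e2 - e3 - e4 - d4 - c4 - c3 - b3 - a3 - a4 - b4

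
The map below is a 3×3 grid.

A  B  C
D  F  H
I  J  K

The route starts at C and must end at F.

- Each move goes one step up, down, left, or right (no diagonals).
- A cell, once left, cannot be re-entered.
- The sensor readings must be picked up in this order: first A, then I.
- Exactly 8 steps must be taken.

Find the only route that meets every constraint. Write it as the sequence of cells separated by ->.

The waypoints must appear in the order A, I, with no cell reused.
Route from C: 2× left (reaching A), 2× down (reaching I), 2× right (reaching K), up to H, left to F — 8 moves in all.
Check: order respected (A at step 2, I at step 4); 8 moves as required.

C -> B -> A -> D -> I -> J -> K -> H -> F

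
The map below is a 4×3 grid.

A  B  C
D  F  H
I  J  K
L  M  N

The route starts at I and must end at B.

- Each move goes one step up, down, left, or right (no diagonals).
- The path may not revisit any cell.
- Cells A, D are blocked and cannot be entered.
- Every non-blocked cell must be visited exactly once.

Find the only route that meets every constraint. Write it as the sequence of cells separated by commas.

I, L, M, N, K, J, F, H, C, B

Need to visit all 10 open cells exactly once, starting at I and ending at B.
Cell L has only two open neighbours (I and M), so the path must pass straight through it: one of those is the cell it's entered from and the other is where it exits.
Route from I: down 1 to L, right 2 to N, up 1 to K, left 1 to J, up 1 to F, right 1 to H, up 1 to C, left 1 to B — 9 moves in all.
Check: all 10 open cells covered.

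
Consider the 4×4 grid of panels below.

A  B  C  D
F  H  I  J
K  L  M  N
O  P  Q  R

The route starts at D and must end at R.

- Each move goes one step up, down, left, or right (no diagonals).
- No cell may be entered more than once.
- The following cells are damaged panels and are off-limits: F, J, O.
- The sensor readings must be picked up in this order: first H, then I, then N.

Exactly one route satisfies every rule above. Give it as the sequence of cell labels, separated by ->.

D -> C -> B -> H -> I -> M -> N -> R

The waypoints must appear in the order H, I, N, with no cell reused.
Route from D: left 2 to B, down 1 to H, right 1 to I, down 1 to M, right 1 to N, down 1 to R — 7 moves in all.
Check: order respected (H at step 3, I at step 4, N at step 6).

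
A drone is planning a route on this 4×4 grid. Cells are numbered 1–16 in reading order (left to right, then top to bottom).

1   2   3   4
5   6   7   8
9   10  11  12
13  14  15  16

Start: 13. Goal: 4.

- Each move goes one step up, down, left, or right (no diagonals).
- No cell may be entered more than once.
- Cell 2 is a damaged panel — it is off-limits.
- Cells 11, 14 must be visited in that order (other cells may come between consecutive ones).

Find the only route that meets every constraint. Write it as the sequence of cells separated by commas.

13, 9, 5, 6, 7, 11, 10, 14, 15, 16, 12, 8, 4

The waypoints must appear in the order 11, 14, with no cell reused.
Route from 13: 2× up (reaching 5), 2× right (reaching 7), down to 11, left to 10, down to 14, 2× right (reaching 16), 3× up (reaching 4) — 12 moves in all.
Check: order respected (11 at step 5, 14 at step 7).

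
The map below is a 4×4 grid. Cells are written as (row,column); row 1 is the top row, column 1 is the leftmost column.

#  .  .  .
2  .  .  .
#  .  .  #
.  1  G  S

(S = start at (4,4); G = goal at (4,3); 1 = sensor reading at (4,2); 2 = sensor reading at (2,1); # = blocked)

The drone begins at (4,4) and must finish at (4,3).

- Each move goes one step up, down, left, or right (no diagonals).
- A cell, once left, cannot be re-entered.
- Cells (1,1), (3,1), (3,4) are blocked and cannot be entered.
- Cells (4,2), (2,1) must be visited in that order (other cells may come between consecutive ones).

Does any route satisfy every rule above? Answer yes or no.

no

(2,1) must be visited but has only one open neighbour ((2,2)), and it is neither the start nor the goal — the route would have to enter and leave through (2,2), re-entering it.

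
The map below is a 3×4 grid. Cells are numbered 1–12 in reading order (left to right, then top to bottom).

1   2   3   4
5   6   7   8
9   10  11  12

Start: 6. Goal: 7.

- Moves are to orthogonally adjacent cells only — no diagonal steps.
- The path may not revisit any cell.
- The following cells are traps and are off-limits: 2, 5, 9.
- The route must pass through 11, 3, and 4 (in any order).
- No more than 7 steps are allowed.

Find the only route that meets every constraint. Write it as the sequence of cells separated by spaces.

The budget equals the shortest possible length, so every move has to be on a shortest route through the required cells.
Route from 6: down to 10, 2× right (reaching 12), 2× up (reaching 4), left to 3, down to 7 — 7 moves in all.
Check: all required cells visited; 7 ≤ 7 moves.

6 10 11 12 8 4 3 7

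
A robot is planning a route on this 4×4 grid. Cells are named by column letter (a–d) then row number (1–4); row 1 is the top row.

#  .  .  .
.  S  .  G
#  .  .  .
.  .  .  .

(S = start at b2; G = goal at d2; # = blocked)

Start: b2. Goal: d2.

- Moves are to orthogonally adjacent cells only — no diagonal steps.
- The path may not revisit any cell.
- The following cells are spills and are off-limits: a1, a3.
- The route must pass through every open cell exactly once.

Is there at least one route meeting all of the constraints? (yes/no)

no

Cell a2 has only one open neighbour but is neither the start nor the goal, so a Hamiltonian route would have to both enter and leave it through the same neighbour — impossible without revisiting.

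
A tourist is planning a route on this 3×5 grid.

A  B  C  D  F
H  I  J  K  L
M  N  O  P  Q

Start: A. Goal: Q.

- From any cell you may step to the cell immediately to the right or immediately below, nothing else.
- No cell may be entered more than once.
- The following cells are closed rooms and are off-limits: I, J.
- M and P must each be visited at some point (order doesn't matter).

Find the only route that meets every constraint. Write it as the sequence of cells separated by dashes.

A - H - M - N - O - P - Q

Moves only go right or down, so the column and row indices never decrease.
Route from A: down 2 to M, right 4 to Q — 6 moves in all.
Check: all required cells visited.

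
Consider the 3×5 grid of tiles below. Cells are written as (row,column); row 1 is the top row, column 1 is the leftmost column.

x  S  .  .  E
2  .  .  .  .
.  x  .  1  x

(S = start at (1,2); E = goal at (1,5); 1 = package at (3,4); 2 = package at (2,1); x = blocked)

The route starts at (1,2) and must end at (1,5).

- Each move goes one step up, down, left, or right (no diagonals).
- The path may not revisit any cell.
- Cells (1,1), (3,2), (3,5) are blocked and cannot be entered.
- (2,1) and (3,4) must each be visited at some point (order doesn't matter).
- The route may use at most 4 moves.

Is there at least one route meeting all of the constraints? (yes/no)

Even ignoring the no-revisit rule, getting from (1,2) to (1,5), taking the cheapest ordering (1,2) → (2,1) → (3,4) → (1,5) needs at least 2 + 4 + 3 = 9 moves (Manhattan distance per leg), which exceeds the 4-move limit.

no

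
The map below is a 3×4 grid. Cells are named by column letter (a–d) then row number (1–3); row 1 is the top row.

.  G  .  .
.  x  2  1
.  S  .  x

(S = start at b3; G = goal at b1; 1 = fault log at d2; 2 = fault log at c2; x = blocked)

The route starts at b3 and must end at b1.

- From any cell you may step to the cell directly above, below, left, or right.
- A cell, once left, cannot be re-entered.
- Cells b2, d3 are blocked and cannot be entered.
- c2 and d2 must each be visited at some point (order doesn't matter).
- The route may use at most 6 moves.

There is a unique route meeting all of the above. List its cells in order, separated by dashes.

Any route must reach c2 and d2 and still end at b1 within 6 moves, so the order of the required stops is forced.
Route from b3: right to c3, up to c2, right to d2, up to d1, 2× left (reaching b1) — 6 moves in all.
Check: all required cells visited; 6 ≤ 6 moves.

b3 - c3 - c2 - d2 - d1 - c1 - b1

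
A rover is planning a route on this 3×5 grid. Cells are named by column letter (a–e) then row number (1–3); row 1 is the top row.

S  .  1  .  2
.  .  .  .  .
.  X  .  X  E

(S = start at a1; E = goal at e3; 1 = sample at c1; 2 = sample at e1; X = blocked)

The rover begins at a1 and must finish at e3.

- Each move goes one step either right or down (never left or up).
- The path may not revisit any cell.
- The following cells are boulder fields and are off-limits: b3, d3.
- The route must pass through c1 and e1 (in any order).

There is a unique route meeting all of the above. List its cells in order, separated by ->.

a1 -> b1 -> c1 -> d1 -> e1 -> e2 -> e3

Moves only go right or down, so the column and row indices never decrease.
Route from a1: 4× right (reaching e1), 2× down (reaching e3) — 6 moves in all.
Check: all required cells visited.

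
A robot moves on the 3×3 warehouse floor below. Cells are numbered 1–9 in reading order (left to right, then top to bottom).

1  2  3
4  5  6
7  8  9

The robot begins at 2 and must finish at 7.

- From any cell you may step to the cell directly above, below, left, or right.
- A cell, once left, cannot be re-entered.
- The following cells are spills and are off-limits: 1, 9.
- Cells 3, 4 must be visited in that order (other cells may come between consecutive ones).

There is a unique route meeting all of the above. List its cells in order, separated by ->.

2 -> 3 -> 6 -> 5 -> 4 -> 7

The waypoints must appear in the order 3, 4, with no cell reused.
Route from 2: right to 3, down to 6, 2× left (reaching 4), down to 7 — 5 moves in all.
Check: order respected (3 at step 1, 4 at step 4).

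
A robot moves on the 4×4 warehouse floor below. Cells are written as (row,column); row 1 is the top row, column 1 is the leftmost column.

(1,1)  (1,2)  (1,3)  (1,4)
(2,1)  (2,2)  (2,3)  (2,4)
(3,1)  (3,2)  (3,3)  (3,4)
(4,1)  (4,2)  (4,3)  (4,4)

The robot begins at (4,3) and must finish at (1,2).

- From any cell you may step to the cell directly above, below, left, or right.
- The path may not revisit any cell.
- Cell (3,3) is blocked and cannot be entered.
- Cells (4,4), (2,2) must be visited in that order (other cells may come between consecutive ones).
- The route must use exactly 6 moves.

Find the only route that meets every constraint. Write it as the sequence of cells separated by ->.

(4,3) -> (4,4) -> (3,4) -> (2,4) -> (2,3) -> (2,2) -> (1,2)

The waypoints must appear in the order (4,4), (2,2), with no cell reused.
Route from (4,3): right to (4,4), 2× up (reaching (2,4)), 2× left (reaching (2,2)), up to (1,2) — 6 moves in all.
Check: order respected ((4,4) at step 1, (2,2) at step 5); 6 moves as required.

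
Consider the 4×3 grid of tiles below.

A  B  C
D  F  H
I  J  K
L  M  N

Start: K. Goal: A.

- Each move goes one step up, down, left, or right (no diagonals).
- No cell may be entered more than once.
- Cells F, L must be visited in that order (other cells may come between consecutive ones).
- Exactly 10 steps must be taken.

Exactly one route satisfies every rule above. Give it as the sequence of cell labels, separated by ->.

The waypoints must appear in the order F, L, with no cell reused.
Route from K: 2× up (reaching C), left to B, 3× down (reaching M), left to L, 3× up (reaching A) — 10 moves in all.
Check: order respected (F at step 4, L at step 7); 10 moves as required.

K -> H -> C -> B -> F -> J -> M -> L -> I -> D -> A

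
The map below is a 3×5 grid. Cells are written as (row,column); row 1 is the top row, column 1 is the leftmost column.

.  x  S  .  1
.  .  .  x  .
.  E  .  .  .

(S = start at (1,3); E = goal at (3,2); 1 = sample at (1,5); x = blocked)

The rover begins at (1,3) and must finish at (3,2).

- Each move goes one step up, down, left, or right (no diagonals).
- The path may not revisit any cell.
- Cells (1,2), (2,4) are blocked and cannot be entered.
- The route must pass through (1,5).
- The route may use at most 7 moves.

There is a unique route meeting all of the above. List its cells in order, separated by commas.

(1,3), (1,4), (1,5), (2,5), (3,5), (3,4), (3,3), (3,2)

The 7-move cap with required stops at (1,5) leaves no slack for detours.
Route from (1,3): 2× right (reaching (1,5)), 2× down (reaching (3,5)), 3× left (reaching (3,2)) — 7 moves in all.
Check: all required cells visited; 7 ≤ 7 moves.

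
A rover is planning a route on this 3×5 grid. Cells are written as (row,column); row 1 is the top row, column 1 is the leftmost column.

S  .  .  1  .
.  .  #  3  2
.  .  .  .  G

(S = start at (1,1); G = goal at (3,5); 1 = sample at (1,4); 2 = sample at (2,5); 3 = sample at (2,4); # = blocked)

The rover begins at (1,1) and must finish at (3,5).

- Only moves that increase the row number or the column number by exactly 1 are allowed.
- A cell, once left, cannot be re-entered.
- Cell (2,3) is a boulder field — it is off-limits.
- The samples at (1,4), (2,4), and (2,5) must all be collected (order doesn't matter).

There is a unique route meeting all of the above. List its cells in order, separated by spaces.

(1,1) (1,2) (1,3) (1,4) (2,4) (2,5) (3,5)

Moves only go right or down, so the column and row indices never decrease.
Route from (1,1): right 3 to (1,4), down 1 to (2,4), right 1 to (2,5), down 1 to (3,5) — 6 moves in all.
Check: all required cells visited.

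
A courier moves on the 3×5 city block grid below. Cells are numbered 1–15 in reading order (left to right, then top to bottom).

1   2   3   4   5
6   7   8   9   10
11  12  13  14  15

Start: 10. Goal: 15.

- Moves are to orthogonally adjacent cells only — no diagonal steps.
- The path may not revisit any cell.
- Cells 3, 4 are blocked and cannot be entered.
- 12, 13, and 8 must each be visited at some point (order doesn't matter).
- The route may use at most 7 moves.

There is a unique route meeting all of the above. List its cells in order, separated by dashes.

Any route must reach 12, 13, and 8 and still end at 15 within 7 moves, so the order of the required stops is forced.
Route from 10: 3× left (reaching 7), down to 12, 3× right (reaching 15) — 7 moves in all.
Check: all required cells visited; 7 ≤ 7 moves.

10 - 9 - 8 - 7 - 12 - 13 - 14 - 15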